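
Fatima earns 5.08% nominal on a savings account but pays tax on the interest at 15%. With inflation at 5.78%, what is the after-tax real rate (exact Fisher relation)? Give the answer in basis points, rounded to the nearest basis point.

-138 basis points

After-tax nominal return = 5.08% × (1 − 0.15) = 4.3180%.
1 + r = 1.04318 / 1.05780 = 0.986179
After-tax real rate = 0.986179 − 1 → -138 basis points.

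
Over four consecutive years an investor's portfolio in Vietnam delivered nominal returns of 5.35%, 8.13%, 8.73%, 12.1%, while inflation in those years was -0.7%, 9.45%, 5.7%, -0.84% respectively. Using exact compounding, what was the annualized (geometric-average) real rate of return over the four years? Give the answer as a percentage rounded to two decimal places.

5.07%

Nominal growth factor = 1.0535 × 1.0813 × 1.0873 × 1.1210 = 1.38846758
Price-level growth factor = 0.9930 × 1.0945 × 1.0570 × 0.9916 = 1.13913847
Real growth factor = 1.38846758 / 1.13913847 = 1.21887515
Annualized real rate = 1.21887515^(1/4) − 1 = 5.0727% → 5.07%.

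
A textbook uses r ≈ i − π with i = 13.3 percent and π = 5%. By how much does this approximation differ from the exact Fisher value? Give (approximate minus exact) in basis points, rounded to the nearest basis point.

40 basis points

Approximate: r ≈ 13.300% − 5.000% = 8.3000%
Exact: (1 + 0.1330)/(1 + 0.0500) − 1 = 7.9048%
Error = 8.3000% − 7.9048% = 0.3952% → 40 basis points.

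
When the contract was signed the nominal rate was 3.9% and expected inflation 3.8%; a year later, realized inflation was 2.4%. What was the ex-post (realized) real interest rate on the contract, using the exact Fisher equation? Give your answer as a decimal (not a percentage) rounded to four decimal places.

0.0146

Ex-post: (1 + 0.0390)/(1 + 0.0240) − 1 = 1.4648%
So the realized real rate is 0.0146.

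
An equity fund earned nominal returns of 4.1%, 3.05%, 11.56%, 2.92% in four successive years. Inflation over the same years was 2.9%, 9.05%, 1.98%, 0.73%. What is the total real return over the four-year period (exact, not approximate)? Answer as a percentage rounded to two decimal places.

6.85%

Nominal growth factor = 1.0410 × 1.0305 × 1.1156 × 1.0292 = 1.231706
Price-level growth factor = 1.0290 × 1.0905 × 1.0198 × 1.0073 = 1.152696
Real growth factor = 1.231706 / 1.152696 = 1.068543
Total real return = 1.068543 − 1 → 6.85%.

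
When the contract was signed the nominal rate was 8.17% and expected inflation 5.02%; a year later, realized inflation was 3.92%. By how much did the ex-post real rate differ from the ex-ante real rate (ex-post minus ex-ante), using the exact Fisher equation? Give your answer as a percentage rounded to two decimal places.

1.09%

Ex-ante: (1 + 0.0817)/(1 + 0.0502) − 1 = 2.9994%
Ex-post: (1 + 0.0817)/(1 + 0.0392) − 1 = 4.0897%
Difference (ex-post − ex-ante) = 1.0903% → 1.09%.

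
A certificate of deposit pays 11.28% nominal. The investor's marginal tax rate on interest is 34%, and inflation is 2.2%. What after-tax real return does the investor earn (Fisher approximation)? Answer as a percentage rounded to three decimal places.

After-tax nominal return = 11.28% × (1 − 0.34) = 7.4448%.
r ≈ 7.4448% − 2.2% → 5.245%.

5.245%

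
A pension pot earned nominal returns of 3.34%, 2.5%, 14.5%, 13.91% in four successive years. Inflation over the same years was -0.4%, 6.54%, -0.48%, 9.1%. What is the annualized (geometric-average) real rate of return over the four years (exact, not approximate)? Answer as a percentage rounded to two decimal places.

Nominal growth factor = 1.0334 × 1.0250 × 1.1450 × 1.1391 = 1.38152790
Price-level growth factor = 0.9960 × 1.0654 × 0.9952 × 1.0910 = 1.15214502
Real growth factor = 1.38152790 / 1.15214502 = 1.19909202
Annualized real rate = 1.19909202^(1/4) − 1 = 4.6437% → 4.64%.

4.64%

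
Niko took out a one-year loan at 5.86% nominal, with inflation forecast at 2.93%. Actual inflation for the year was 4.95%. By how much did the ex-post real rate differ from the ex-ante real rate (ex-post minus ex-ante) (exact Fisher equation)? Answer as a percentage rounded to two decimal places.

Ex-ante: (1 + 0.0586)/(1 + 0.0293) − 1 = 2.8466%
Ex-post: (1 + 0.0586)/(1 + 0.0495) − 1 = 0.8671%
Difference (ex-post − ex-ante) = -1.9795% → -1.98%.

-1.98%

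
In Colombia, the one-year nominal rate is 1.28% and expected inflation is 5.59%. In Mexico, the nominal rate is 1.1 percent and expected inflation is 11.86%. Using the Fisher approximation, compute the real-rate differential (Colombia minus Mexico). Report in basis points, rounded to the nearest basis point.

Colombia: 1.28% − 5.59% = -4.310%
Mexico: 1.1% − 11.86% = -10.760%
Differential = 6.450% → 645 basis points.

645 basis points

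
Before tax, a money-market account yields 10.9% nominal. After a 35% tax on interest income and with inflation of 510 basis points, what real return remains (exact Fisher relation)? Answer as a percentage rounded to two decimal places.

After-tax nominal return = 10.9% × (1 − 0.35) = 7.0850%.
1 + r = 1.07085 / 1.05100 = 1.018887
After-tax real rate = 1.018887 − 1 → 1.89%.

1.89%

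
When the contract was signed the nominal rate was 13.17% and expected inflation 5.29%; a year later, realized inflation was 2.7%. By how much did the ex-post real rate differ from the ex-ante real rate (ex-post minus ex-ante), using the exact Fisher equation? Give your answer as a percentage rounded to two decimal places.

2.71%

Ex-ante: (1 + 0.1317)/(1 + 0.0529) − 1 = 7.4841%
Ex-post: (1 + 0.1317)/(1 + 0.0270) − 1 = 10.1947%
Difference (ex-post − ex-ante) = 2.7107% → 2.71%.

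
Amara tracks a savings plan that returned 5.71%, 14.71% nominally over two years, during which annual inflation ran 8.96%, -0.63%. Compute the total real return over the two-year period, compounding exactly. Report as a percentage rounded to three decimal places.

Nominal growth factor = 1.0571 × 1.1471 = 1.212599
Price-level growth factor = 1.0896 × 0.9937 = 1.082736
Real growth factor = 1.212599 / 1.082736 = 1.119941
Total real return = 1.119941 − 1 → 11.994%.

11.994%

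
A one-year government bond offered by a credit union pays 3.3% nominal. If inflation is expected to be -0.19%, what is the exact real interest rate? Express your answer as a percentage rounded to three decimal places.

By the Fisher equation, 1 + r = (1 + i)/(1 + π).
1 + r = 1.03300 / 0.99810 = 1.034966
r = 1.034966 − 1 = 3.4966%, i.e. 3.497%.

3.497%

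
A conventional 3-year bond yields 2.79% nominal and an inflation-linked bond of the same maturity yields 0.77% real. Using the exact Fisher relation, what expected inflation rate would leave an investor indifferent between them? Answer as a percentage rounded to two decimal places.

2.00%

(1 + π) = (1 + i)/(1 + r) = 1.02790 / 1.00770 = 1.020046
Break-even inflation = 1.020046 − 1 → 2.00%.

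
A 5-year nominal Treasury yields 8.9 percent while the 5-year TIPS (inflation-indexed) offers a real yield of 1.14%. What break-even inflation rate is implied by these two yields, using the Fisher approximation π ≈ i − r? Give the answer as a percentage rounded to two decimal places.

7.76%

π ≈ i − r = 8.9% − 1.14% → 7.76%.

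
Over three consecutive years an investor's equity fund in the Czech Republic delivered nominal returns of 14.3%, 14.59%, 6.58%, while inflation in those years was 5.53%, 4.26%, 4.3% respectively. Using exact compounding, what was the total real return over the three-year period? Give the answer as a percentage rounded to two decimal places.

21.64%

Nominal growth factor = 1.1430 × 1.1459 × 1.0658 = 1.395946
Price-level growth factor = 1.0553 × 1.0426 × 1.0430 = 1.147567
Real growth factor = 1.395946 / 1.147567 = 1.216440
Total real return = 1.216440 − 1 → 21.64%.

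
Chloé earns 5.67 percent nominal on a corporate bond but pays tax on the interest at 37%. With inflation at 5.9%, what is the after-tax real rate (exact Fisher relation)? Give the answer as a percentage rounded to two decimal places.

-2.20%

After-tax nominal return = 5.67% × (1 − 0.37) = 3.5721%.
1 + r = 1.035721 / 1.05900 = 0.978018
After-tax real rate = 0.978018 − 1 → -2.20%.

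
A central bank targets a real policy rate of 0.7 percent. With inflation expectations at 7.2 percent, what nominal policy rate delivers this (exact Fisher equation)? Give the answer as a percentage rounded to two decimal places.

7.95%

(1 + i) = (1 + r)(1 + π) = 1.00700 × 1.07200 = 1.079504
i = 1.079504 − 1, so the required nominal rate is 7.95%.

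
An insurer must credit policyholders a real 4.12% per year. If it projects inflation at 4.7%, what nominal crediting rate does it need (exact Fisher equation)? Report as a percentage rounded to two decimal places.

9.01%

(1 + i) = (1 + r)(1 + π) = 1.04120 × 1.04700 = 1.0901364
i = 1.0901364 − 1, so the required nominal rate is 9.01%.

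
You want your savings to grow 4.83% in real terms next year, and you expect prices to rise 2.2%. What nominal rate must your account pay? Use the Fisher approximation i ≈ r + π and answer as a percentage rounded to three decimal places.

i ≈ r + π = 4.83% + 2.2% = 7.030%.

7.030%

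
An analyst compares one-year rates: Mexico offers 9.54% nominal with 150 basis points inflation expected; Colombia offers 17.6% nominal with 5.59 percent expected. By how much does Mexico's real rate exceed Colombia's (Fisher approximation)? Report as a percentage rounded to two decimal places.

Mexico: 9.54% − 1.5% = 8.040%
Colombia: 17.6% − 5.59% = 12.010%
Differential = -3.970% → -3.97%.

-3.97%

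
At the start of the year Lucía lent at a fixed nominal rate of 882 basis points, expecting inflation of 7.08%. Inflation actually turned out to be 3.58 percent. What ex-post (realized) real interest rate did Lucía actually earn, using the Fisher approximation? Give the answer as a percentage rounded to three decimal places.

5.240%

Ex-post: 8.82% − 3.58% = 5.240%
So the realized real rate is 5.240%.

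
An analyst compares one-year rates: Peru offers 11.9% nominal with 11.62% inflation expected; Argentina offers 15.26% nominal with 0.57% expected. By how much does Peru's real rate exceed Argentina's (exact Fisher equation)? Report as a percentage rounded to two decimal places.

Peru: (1 + 0.1190)/(1 + 0.1162) − 1 = 0.2509%
Argentina: (1 + 0.1526)/(1 + 0.0057) − 1 = 14.6067%
Differential = 0.2509% − 14.6067% = -14.3559% → -14.36%.

-14.36%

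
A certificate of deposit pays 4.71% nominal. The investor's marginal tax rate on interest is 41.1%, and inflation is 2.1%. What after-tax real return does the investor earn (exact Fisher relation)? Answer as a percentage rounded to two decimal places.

After-tax nominal return = 4.71% × (1 − 0.411) = 2.77419%.
1 + r = 1.0277419 / 1.02100 = 1.006603
After-tax real rate = 1.006603 − 1 → 0.66%.

0.66%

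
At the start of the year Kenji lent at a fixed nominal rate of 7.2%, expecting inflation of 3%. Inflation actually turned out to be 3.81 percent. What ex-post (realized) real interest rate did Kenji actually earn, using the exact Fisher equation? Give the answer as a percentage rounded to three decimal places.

3.266%

Ex-post: (1 + 0.0720)/(1 + 0.0381) − 1 = 3.2656%
So the realized real rate is 3.266%.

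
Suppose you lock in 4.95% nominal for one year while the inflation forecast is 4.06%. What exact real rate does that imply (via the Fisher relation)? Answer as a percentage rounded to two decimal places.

1 + r = 1.04950 / 1.04060 = 1.008553
r = 1.008553 − 1 = 0.8553%, i.e. 0.86%.

0.86%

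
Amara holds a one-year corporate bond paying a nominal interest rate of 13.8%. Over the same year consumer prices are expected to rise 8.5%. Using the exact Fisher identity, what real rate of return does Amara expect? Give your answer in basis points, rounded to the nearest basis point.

488 basis points

1 + r = 1.13800 / 1.08500 = 1.048848
r = 1.048848 − 1 = 4.8848%, i.e. 488 basis points.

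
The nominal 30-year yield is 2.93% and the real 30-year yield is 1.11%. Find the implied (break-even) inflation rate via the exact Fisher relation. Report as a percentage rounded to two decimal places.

1.80%

(1 + π) = (1 + i)/(1 + r) = 1.02930 / 1.01110 = 1.018000
Break-even inflation = 1.018000 − 1 → 1.80%.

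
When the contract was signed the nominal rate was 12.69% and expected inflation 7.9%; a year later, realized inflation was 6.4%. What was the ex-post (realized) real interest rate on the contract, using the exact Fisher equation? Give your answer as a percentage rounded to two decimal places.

Ex-post: (1 + 0.1269)/(1 + 0.0640) − 1 = 5.9117%
So the realized real rate is 5.91%.

5.91%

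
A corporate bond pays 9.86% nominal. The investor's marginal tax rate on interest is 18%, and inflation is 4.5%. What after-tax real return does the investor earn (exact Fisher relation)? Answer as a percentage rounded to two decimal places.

3.43%

After-tax nominal return = 9.86% × (1 − 0.18) = 8.0852%.
1 + r = 1.080852 / 1.04500 = 1.034308
After-tax real rate = 1.034308 − 1 → 3.43%.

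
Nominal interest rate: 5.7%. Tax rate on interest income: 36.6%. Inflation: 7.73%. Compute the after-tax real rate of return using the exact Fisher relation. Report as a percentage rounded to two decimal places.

-3.82%

After-tax nominal return = 5.7% × (1 − 0.366) = 3.6138%.
1 + r = 1.036138 / 1.07730 = 0.961792
After-tax real rate = 0.961792 − 1 → -3.82%.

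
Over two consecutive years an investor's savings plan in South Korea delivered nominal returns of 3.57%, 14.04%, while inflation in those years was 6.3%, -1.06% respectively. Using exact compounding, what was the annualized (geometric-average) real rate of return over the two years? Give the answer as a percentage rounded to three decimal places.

5.972%

Compound the nominal returns: 1.0357 × 1.1404 = 1.181112280.
Compound inflation: 1.0630 × 0.9894 = 1.051732200.
Deflate: 1.181112280 / 1.051732200 = 1.123016182.
Annualized real rate = 1.123016182^(1/2) − 1 = 5.97246% → 5.972%.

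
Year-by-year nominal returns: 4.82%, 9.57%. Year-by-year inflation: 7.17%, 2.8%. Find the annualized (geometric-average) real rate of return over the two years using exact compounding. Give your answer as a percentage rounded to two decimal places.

Nominal growth factor = 1.0482 × 1.0957 = 1.14851274
Price-level growth factor = 1.0717 × 1.0280 = 1.10170760
Real growth factor = 1.14851274 / 1.10170760 = 1.04248418
Annualized real rate = 1.04248418^(1/2) − 1 = 2.1021% → 2.10%.

2.10%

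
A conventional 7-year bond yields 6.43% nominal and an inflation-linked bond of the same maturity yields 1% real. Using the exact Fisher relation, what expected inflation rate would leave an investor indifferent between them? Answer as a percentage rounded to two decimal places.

(1 + π) = (1 + i)/(1 + r) = 1.06430 / 1.01000 = 1.053762
Break-even inflation = 1.053762 − 1 → 5.38%.

5.38%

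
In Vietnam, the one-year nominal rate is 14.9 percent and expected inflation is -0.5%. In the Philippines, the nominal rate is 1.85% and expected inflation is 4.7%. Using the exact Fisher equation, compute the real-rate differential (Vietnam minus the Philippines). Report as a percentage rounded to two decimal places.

Vietnam: (1 + 0.1490)/(1 − 0.0050) − 1 = 15.4774%
The Philippines: (1 + 0.0185)/(1 + 0.0470) − 1 = -2.7221%
Differential = 15.4774% − (-2.7221%) = 18.1994% → 18.20%.

18.20%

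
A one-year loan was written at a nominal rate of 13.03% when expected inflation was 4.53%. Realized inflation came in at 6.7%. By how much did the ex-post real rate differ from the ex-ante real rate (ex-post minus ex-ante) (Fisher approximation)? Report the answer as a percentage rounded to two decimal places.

Ex-ante: 13.03% − 4.53% = 8.500%
Ex-post: 13.03% − 6.7% = 6.330%
Difference (ex-post − ex-ante) = -2.1700% → -2.17%.

-2.17%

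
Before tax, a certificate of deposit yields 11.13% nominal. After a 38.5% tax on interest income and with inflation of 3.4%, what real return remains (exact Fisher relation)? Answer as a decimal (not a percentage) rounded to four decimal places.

After-tax nominal return = 11.13% × (1 − 0.385) = 6.84495%.
1 + r = 1.0684495 / 1.03400 = 1.033317
After-tax real rate = 1.033317 − 1 → 0.0333.

0.0333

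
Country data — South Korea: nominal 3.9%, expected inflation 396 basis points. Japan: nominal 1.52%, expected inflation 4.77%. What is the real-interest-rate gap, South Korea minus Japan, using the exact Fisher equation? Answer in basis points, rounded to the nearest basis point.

304 basis points

South Korea: (1 + 0.0390)/(1 + 0.0396) − 1 = -0.0577%
Japan: (1 + 0.0152)/(1 + 0.0477) − 1 = -3.1020%
Differential = -0.0577% − (-3.1020%) = 3.0443% → 304 basis points.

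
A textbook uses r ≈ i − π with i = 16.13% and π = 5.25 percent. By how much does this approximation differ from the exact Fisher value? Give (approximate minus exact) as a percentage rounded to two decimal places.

0.54%

Approximate: r ≈ 16.130% − 5.250% = 10.8800%
Exact: (1 + 0.1613)/(1 + 0.0525) − 1 = 10.3373%
Error = 10.8800% − 10.3373% = 0.5427% → 0.54%.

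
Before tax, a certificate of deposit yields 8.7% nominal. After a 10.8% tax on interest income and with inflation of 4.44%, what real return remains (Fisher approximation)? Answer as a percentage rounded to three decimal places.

3.320%

After-tax nominal return = 8.7% × (1 − 0.108) = 7.7604%.
r ≈ 7.7604% − 4.44% → 3.320%.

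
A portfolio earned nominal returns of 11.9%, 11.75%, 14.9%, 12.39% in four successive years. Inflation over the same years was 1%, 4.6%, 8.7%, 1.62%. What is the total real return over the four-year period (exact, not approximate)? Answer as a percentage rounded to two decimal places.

Nominal growth factor = 1.1190 × 1.1175 × 1.1490 × 1.1239 = 1.614824
Price-level growth factor = 1.0100 × 1.0460 × 1.0870 × 1.0162 = 1.166976
Real growth factor = 1.614824 / 1.166976 = 1.383769
Total real return = 1.383769 − 1 → 38.38%.

38.38%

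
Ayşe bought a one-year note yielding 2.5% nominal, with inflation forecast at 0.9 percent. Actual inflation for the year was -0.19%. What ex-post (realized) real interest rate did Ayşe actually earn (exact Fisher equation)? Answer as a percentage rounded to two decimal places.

2.70%

Ex-post: (1 + 0.0250)/(1 − 0.0019) − 1 = 2.6951%
So the realized real rate is 2.70%.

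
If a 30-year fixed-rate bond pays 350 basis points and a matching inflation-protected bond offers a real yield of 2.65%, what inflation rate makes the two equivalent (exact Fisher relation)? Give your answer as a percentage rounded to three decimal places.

0.828%

(1 + π) = (1 + i)/(1 + r) = 1.03500 / 1.02650 = 1.008281
Break-even inflation = 1.008281 − 1 → 0.828%.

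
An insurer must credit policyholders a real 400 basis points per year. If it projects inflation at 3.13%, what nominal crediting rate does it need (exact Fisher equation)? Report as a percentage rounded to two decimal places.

7.26%

(1 + i) = (1 + r)(1 + π) = 1.04000 × 1.03130 = 1.072552
i = 1.072552 − 1, so the required nominal rate is 7.26%.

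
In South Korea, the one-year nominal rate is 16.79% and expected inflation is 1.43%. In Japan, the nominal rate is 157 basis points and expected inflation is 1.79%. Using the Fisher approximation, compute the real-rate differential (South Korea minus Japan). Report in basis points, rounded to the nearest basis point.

South Korea: 16.79% − 1.43% = 15.360%
Japan: 1.57% − 1.79% = -0.220%
Differential = 15.580% → 1558 basis points.

1558 basis points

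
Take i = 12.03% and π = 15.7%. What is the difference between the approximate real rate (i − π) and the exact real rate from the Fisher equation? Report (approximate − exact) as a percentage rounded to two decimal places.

-0.50%

Approximate: r ≈ 12.030% − 15.700% = -3.6700%
Exact: (1 + 0.1203)/(1 + 0.1570) − 1 = -3.1720%
Error = -3.6700% − (-3.1720%) = -0.4980% → -0.50%.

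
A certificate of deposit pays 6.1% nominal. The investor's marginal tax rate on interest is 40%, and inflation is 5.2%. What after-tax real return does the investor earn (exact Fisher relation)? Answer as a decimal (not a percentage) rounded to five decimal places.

-0.01464

After-tax nominal return = 6.1% × (1 − 0.4) = 3.6600%.
1 + r = 1.03660 / 1.05200 = 0.985361
After-tax real rate = 0.985361 − 1 → -0.01464.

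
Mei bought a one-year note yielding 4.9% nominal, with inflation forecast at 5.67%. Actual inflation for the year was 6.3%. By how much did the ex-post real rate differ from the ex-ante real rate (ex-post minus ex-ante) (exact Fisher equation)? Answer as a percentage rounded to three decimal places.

-0.588%

Ex-ante: (1 + 0.0490)/(1 + 0.0567) − 1 = -0.7287%
Ex-post: (1 + 0.0490)/(1 + 0.0630) − 1 = -1.3170%
Difference (ex-post − ex-ante) = -0.5883% → -0.588%.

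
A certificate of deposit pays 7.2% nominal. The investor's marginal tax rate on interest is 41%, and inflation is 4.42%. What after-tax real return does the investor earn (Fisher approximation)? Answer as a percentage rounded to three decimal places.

-0.172%

After-tax nominal return = 7.2% × (1 − 0.41) = 4.2480%.
r ≈ 4.2480% − 4.42% → -0.172%.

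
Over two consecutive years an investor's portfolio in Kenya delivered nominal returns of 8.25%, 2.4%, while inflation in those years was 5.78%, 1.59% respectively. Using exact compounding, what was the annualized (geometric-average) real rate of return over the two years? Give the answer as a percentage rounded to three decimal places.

Compound the nominal returns: 1.0825 × 1.0240 = 1.10848000.
Compound inflation: 1.0578 × 1.0159 = 1.07461902.
Deflate: 1.10848000 / 1.07461902 = 1.03150975.
Annualized real rate = 1.03150975^(1/2) − 1 = 1.5633% → 1.563%.

1.563%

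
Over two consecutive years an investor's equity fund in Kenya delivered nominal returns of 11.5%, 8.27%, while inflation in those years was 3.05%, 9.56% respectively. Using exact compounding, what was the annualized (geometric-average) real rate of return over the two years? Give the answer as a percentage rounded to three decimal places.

Nominal growth factor = 1.1150 × 1.0827 = 1.20721050
Price-level growth factor = 1.0305 × 1.0956 = 1.12901580
Real growth factor = 1.20721050 / 1.12901580 = 1.06925917
Annualized real rate = 1.06925917^(1/2) − 1 = 3.4050% → 3.405%.

3.405%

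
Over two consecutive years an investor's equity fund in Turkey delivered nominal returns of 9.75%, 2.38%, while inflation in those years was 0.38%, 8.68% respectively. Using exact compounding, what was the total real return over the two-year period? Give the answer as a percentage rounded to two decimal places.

3.00%

Nominal growth factor = 1.0975 × 1.0238 = 1.123621
Price-level growth factor = 1.0038 × 1.0868 = 1.090930
Real growth factor = 1.123621 / 1.090930 = 1.029966
Total real return = 1.029966 − 1 → 3.00%.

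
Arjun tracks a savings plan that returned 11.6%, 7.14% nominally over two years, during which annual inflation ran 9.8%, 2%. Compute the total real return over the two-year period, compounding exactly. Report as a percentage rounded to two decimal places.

6.76%

Nominal growth factor = 1.1160 × 1.0714 = 1.195682
Price-level growth factor = 1.0980 × 1.0200 = 1.119960
Real growth factor = 1.195682 / 1.119960 = 1.067612
Total real return = 1.067612 − 1 → 6.76%.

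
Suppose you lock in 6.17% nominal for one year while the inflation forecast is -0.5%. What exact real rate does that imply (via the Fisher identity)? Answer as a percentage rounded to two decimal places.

By the Fisher identity, 1 + r = (1 + i)/(1 + π).
1 + r = 1.06170 / 0.99500 = 1.067035
r = 1.067035 − 1 = 6.7035%, i.e. 6.70%.

6.70%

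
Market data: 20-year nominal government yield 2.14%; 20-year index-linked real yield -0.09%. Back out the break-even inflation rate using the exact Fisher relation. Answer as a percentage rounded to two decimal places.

2.23%

(1 + π) = (1 + i)/(1 + r) = 1.02140 / 0.99910 = 1.022320
Break-even inflation = 1.022320 − 1 → 2.23%.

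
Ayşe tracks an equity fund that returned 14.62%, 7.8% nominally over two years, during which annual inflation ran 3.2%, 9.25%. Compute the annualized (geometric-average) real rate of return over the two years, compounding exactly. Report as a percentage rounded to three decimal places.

4.686%

Compound the nominal returns: 1.1462 × 1.0780 = 1.23560360.
Compound inflation: 1.0320 × 1.0925 = 1.12746000.
Deflate: 1.23560360 / 1.12746000 = 1.09591790.
Annualized real rate = 1.09591790^(1/2) − 1 = 4.6861% → 4.686%.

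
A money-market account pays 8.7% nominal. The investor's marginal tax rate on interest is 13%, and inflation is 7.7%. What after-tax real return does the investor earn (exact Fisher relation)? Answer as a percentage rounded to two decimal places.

After-tax nominal return = 8.7% × (1 − 0.13) = 7.5690%.
1 + r = 1.07569 / 1.07700 = 0.998784
After-tax real rate = 0.998784 − 1 → -0.12%.

-0.12%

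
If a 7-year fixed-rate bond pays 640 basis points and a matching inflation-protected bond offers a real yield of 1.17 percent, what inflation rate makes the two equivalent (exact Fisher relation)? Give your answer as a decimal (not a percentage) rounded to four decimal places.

0.0517

(1 + π) = (1 + i)/(1 + r) = 1.06400 / 1.01170 = 1.051695
Break-even inflation = 1.051695 − 1 → 0.0517.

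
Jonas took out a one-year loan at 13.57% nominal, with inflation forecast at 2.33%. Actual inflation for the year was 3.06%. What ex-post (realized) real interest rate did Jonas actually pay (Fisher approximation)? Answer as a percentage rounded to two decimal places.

Ex-post: 13.57% − 3.06% = 10.510%
So the realized real rate is 10.51%.

10.51%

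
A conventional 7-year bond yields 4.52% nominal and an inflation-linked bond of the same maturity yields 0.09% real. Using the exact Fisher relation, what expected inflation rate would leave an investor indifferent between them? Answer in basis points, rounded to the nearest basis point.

443 basis points

(1 + π) = (1 + i)/(1 + r) = 1.04520 / 1.00090 = 1.044260
Break-even inflation = 1.044260 − 1 → 443 basis points.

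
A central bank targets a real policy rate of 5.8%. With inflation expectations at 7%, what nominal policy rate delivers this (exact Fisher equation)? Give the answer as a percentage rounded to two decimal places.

(1 + i) = (1 + r)(1 + π) = 1.05800 × 1.07000 = 1.13206
i = 1.13206 − 1, so the required nominal rate is 13.21%.

13.21%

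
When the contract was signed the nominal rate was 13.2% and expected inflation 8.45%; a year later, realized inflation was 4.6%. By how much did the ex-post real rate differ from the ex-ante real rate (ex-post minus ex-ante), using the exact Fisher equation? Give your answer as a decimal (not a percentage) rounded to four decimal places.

0.0384

Ex-ante: (1 + 0.1320)/(1 + 0.0845) − 1 = 4.3799%
Ex-post: (1 + 0.1320)/(1 + 0.0460) − 1 = 8.2218%
Difference (ex-post − ex-ante) = 3.8419% → 0.0384.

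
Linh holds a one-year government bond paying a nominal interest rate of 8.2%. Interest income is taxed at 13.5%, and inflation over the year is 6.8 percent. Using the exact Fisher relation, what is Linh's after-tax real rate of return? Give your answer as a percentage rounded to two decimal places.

After-tax nominal return = 8.2% × (1 − 0.135) = 7.0930%.
1 + r = 1.07093 / 1.06800 = 1.002743
After-tax real rate = 1.002743 − 1 → 0.27%.

0.27%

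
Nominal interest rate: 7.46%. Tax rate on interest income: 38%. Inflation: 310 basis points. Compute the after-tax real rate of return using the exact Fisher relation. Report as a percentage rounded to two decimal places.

1.48%

After-tax nominal return = 7.46% × (1 − 0.38) = 4.6252%.
1 + r = 1.046252 / 1.03100 = 1.014793
After-tax real rate = 1.014793 − 1 → 1.48%.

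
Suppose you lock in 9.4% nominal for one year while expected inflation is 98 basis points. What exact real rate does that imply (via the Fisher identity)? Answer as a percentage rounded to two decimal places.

1 + r = 1.09400 / 1.00980 = 1.083383
r = 1.083383 − 1 = 8.3383%, i.e. 8.34%.

8.34%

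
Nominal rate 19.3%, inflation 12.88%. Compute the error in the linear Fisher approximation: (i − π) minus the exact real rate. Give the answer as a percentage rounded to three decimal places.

0.733%

Approximate: r ≈ 19.300% − 12.880% = 6.4200%
Exact: (1 + 0.1930)/(1 + 0.1288) − 1 = 5.68746%
Error = 6.4200% − 5.68746% = 0.73254% → 0.733%.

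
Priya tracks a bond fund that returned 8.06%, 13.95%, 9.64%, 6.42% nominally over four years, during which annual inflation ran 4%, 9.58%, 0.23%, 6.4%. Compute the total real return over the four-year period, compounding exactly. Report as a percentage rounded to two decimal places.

18.21%

Compound the nominal returns: 1.0806 × 1.1395 × 1.0964 × 1.0642 = 1.436718.
Compound inflation: 1.0400 × 1.0958 × 1.0023 × 1.0640 = 1.215357.
Deflate: 1.436718 / 1.215357 = 1.182136.
Total real return = 1.182136 − 1 → 18.21%.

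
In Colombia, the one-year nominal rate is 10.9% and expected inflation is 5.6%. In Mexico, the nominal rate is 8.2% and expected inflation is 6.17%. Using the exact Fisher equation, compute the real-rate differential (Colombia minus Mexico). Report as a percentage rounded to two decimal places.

3.11%

Colombia: (1 + 0.1090)/(1 + 0.0560) − 1 = 5.0189%
Mexico: (1 + 0.0820)/(1 + 0.0617) − 1 = 1.9120%
Differential = 5.0189% − 1.9120% = 3.1069% → 3.11%.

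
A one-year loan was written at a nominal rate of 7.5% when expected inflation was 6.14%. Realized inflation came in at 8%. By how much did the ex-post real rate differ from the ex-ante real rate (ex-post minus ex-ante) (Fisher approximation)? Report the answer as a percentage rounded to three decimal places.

-1.860%

Ex-ante: 7.5% − 6.14% = 1.360%
Ex-post: 7.5% − 8% = -0.500%
Difference (ex-post − ex-ante) = -1.8600% → -1.860%.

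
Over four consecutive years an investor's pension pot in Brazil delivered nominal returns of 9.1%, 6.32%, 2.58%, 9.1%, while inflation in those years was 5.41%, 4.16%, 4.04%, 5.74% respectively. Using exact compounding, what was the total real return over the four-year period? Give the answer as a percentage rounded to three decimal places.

7.474%

Compound the nominal returns: 1.0910 × 1.0632 × 1.0258 × 1.0910 = 1.298157.
Compound inflation: 1.0541 × 1.0416 × 1.0404 × 1.0574 = 1.207876.
Deflate: 1.298157 / 1.207876 = 1.074743.
Total real return = 1.074743 − 1 → 7.474%.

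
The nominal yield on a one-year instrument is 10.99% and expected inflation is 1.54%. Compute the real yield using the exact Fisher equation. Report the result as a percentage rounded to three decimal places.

9.307%

1 + r = 1.10990 / 1.01540 = 1.093067
r = 1.093067 − 1 = 9.3067%, i.e. 9.307%.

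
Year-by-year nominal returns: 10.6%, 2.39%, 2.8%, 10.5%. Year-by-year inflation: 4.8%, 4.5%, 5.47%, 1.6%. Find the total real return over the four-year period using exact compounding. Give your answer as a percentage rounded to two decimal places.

Nominal growth factor = 1.1060 × 1.0239 × 1.0280 × 1.1050 = 1.286376
Price-level growth factor = 1.0480 × 1.0450 × 1.0547 × 1.0160 = 1.173546
Real growth factor = 1.286376 / 1.173546 = 1.096145
Total real return = 1.096145 − 1 → 9.61%.

9.61%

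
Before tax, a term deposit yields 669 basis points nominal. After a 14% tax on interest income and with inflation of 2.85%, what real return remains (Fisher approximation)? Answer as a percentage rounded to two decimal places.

After-tax nominal return = 6.69% × (1 − 0.14) = 5.7534%.
r ≈ 5.7534% − 2.85% → 2.90%.

2.90%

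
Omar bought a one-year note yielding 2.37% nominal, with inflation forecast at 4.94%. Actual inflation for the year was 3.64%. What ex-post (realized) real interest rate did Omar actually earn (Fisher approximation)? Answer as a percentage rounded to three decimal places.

-1.270%

Ex-post: 2.37% − 3.64% = -1.270%
So the realized real rate is -1.270%.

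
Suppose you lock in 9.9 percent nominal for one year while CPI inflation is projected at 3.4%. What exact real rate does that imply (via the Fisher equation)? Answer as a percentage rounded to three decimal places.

1 + r = 1.09900 / 1.03400 = 1.062863
r = 1.062863 − 1 = 6.2863%, i.e. 6.286%.

6.286%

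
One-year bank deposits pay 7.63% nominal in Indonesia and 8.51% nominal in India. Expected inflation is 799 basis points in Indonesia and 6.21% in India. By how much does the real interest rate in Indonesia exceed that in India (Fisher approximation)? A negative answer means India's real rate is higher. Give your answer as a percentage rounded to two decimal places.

-2.66%

Indonesia: 7.63% − 7.99% = -0.360%
India: 8.51% − 6.21% = 2.300%
Differential = -2.660% → -2.66%.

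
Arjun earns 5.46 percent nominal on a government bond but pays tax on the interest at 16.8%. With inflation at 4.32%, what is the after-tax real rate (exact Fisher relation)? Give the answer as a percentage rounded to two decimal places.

0.21%

After-tax nominal return = 5.46% × (1 − 0.168) = 4.54272%.
1 + r = 1.0454272 / 1.04320 = 1.002135
After-tax real rate = 1.002135 − 1 → 0.21%.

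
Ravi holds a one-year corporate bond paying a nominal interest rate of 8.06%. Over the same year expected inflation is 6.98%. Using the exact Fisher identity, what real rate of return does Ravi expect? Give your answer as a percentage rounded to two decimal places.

1.01%

By the Fisher identity, 1 + r = (1 + i)/(1 + π).
1 + r = 1.08060 / 1.06980 = 1.010095
r = 1.010095 − 1 = 1.0095%, i.e. 1.01%.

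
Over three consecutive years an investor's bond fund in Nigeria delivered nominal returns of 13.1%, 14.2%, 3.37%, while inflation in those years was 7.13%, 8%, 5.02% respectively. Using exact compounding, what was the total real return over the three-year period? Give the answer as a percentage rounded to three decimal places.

Compound the nominal returns: 1.1310 × 1.1420 × 1.0337 = 1.335129.
Compound inflation: 1.0713 × 1.0800 × 1.0502 = 1.215086.
Deflate: 1.335129 / 1.215086 = 1.098794.
Total real return = 1.098794 − 1 → 9.879%.

9.879%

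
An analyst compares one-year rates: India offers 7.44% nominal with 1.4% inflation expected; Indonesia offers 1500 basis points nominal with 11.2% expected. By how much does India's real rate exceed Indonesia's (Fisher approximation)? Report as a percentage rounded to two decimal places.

2.24%

India: 7.44% − 1.4% = 6.040%
Indonesia: 15% − 11.2% = 3.800%
Differential = 2.240% → 2.24%.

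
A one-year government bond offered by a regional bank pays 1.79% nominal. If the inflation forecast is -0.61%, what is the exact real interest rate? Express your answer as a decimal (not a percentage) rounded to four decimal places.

By the Fisher equation, 1 + r = (1 + i)/(1 + π).
1 + r = 1.01790 / 0.99390 = 1.024147
r = 1.024147 − 1 = 2.4147%, i.e. 0.0241.

0.0241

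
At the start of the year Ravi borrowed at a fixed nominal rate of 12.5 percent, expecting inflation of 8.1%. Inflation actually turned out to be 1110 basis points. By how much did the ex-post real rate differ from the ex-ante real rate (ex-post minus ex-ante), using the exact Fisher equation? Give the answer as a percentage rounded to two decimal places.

Ex-ante: (1 + 0.1250)/(1 + 0.0810) − 1 = 4.0703%
Ex-post: (1 + 0.1250)/(1 + 0.1110) − 1 = 1.2601%
Difference (ex-post − ex-ante) = -2.8102% → -2.81%.

-2.81%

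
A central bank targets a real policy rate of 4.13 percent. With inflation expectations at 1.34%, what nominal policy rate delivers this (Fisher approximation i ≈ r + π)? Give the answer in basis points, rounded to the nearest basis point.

547 basis points

i ≈ r + π = 4.13% + 1.34% = 547 basis points.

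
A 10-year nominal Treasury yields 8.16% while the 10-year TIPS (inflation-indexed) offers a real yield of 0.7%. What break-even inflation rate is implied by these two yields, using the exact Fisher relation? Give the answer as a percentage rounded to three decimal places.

(1 + π) = (1 + i)/(1 + r) = 1.08160 / 1.00700 = 1.074081
Break-even inflation = 1.074081 − 1 → 7.408%.

7.408%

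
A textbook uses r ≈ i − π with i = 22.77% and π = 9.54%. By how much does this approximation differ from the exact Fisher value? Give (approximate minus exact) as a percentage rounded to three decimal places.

1.152%

Approximate: r ≈ 22.770% − 9.540% = 13.2300%
Exact: (1 + 0.2277)/(1 + 0.0954) − 1 = 12.0778%
Error = 13.2300% − 12.0778% = 1.1522% → 1.152%.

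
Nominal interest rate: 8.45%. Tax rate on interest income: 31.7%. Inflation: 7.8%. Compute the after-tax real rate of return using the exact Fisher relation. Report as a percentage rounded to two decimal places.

After-tax nominal return = 8.45% × (1 − 0.317) = 5.77135%.
1 + r = 1.0577135 / 1.07800 = 0.981181
After-tax real rate = 0.981181 − 1 → -1.88%.

-1.88%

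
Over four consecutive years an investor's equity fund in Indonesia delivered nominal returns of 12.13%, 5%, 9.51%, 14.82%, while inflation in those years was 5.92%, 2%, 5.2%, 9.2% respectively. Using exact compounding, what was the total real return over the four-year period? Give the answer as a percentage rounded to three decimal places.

19.280%

Compound the nominal returns: 1.1213 × 1.0500 × 1.0951 × 1.1482 = 1.4804115.
Compound inflation: 1.0592 × 1.0200 × 1.0520 × 1.0920 = 1.2411279.
Deflate: 1.4804115 / 1.2411279 = 1.1927953.
Total real return = 1.1927953 − 1 → 19.280%.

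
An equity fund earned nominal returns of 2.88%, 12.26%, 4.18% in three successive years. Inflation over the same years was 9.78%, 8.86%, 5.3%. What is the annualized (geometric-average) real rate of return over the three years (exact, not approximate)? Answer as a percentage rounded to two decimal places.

Compound the nominal returns: 1.0288 × 1.1226 × 1.0418 = 1.20320699.
Compound inflation: 1.0978 × 1.0886 × 1.0530 = 1.25840353.
Deflate: 1.20320699 / 1.25840353 = 0.95613765.
Annualized real rate = 0.95613765^(1/3) − 1 = -1.4840% → -1.48%.

-1.48%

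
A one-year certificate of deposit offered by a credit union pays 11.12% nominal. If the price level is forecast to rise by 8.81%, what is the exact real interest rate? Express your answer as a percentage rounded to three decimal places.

2.123%

By the Fisher equation, 1 + r = (1 + i)/(1 + π).
1 + r = 1.11120 / 1.08810 = 1.021230
r = 1.021230 − 1 = 2.1230%, i.e. 2.123%.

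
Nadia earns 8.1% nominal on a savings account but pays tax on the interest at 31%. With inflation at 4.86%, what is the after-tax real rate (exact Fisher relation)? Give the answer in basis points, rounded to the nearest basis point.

70 basis points

After-tax nominal return = 8.1% × (1 − 0.31) = 5.5890%.
1 + r = 1.05589 / 1.04860 = 1.006952
After-tax real rate = 1.006952 − 1 → 70 basis points.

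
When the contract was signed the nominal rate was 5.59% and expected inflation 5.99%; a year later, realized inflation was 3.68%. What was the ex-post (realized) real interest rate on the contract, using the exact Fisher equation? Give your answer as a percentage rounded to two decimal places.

1.84%

Ex-post: (1 + 0.0559)/(1 + 0.0368) − 1 = 1.8422%
So the realized real rate is 1.84%.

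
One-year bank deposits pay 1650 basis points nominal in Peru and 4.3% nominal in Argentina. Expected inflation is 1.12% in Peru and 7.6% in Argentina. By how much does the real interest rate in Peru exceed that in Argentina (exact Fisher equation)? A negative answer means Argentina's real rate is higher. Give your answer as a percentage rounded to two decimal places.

Peru: (1 + 0.1650)/(1 + 0.0112) − 1 = 15.2097%
Argentina: (1 + 0.0430)/(1 + 0.0760) − 1 = -3.0669%
Differential = 15.2097% − (-3.0669%) = 18.2766% → 18.28%.

18.28%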